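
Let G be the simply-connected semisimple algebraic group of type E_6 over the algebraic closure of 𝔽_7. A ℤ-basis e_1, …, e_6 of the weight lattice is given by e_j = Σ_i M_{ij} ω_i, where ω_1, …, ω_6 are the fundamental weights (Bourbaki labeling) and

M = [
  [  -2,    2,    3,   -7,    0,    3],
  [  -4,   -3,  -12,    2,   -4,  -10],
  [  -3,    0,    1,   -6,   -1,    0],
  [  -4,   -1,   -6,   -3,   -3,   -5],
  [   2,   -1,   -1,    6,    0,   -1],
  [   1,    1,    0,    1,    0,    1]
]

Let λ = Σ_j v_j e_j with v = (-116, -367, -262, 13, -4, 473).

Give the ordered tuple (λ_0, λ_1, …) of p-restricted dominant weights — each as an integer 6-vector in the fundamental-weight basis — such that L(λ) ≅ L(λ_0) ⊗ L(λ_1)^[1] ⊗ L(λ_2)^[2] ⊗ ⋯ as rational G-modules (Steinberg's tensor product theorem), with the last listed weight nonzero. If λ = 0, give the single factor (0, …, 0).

Compute c_i = Σ_j M_{ij} v_j with v = (-116, -367, -262, 13, -4, 473):
  c_1 = (-2)·(-116) + (2)·(-367) + (3)·(-262) + (-7)·(13) + (0)·(-4) + 3·473 = 40
  c_2 = (-4)·(-116) + (-3)·(-367) + (-12)·(-262) + 2·13 + (-4)·(-4) + (-10)·(473) = 21
  c_3 = (-3)·(-116) + (0)·(-367) + (1)·(-262) + (-6)·(13) + (-1)·(-4) + 0·473 = 12
  c_4 = (-4)·(-116) + (-1)·(-367) + (-6)·(-262) + (-3)·(13) + (-3)·(-4) + (-5)·(473) = 11
  c_5 = (2)·(-116) + (-1)·(-367) + (-1)·(-262) + 6·13 + (0)·(-4) + (-1)·(473) = 2
  c_6 = (1)·(-116) + (1)·(-367) + (0)·(-262) + 1·13 + (0)·(-4) + 1·473 = 3
Base-7 expansion of each c_i:
  c_1 = 40 = 5·7^0 + 5·7^1
  c_2 = 21 = 0·7^0 + 3·7^1
  c_3 = 12 = 5·7^0 + 1·7^1
  c_4 = 11 = 4·7^0 + 1·7^1
  c_5 = 2 = 2·7^0
  c_6 = 3 = 3·7^0
λ_0 = (5, 0, 5, 4, 2, 3)
λ_1 = (5, 3, 1, 1, 0, 0)

((5, 0, 5, 4, 2, 3), (5, 3, 1, 1, 0, 0))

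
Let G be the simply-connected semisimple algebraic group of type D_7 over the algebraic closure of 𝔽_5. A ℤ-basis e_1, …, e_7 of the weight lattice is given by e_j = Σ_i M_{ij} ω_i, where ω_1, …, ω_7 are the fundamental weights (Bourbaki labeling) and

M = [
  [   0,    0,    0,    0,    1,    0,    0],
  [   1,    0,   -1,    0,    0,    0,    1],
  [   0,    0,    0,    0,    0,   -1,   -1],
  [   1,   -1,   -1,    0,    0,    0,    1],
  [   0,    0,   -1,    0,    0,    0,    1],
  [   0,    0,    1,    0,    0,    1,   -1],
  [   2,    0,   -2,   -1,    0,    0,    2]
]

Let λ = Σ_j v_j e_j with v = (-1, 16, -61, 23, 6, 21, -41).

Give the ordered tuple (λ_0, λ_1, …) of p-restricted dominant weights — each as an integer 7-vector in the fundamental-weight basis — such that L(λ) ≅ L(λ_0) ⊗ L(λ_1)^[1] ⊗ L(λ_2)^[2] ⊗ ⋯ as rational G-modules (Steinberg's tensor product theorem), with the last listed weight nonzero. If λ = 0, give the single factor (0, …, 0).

((1, 4, 0, 3, 0, 1, 0), (1, 3, 4, 0, 4, 0, 3))

ω-coordinates c = M·v, v = (-1, 16, -61, 23, 6, 21, -41):
  c_1 = 0*-1 + 0*16 + 0*-61 + 0*23 + 1*6 + 0*21 + 0*-41 = 6
  c_2 = 1*-1 + 0*16 + -1*-61 + 0*23 + 0*6 + 0*21 + 1*-41 = 19
  c_3 = 0*-1 + 0*16 + 0*-61 + 0*23 + 0*6 + -1*21 + -1*-41 = 20
  c_4 = 1*-1 + -1*16 + -1*-61 + 0*23 + 0*6 + 0*21 + 1*-41 = 3
  c_5 = 0*-1 + 0*16 + -1*-61 + 0*23 + 0*6 + 0*21 + 1*-41 = 20
  c_6 = 0*-1 + 0*16 + 1*-61 + 0*23 + 0*6 + 1*21 + -1*-41 = 1
  c_7 = 2*-1 + 0*16 + -2*-61 + -1*23 + 0*6 + 0*21 + 2*-41 = 15
Base-5 expansion of each c_i:
  c_1 = 6 = 1·5^0 + 1·5^1
  c_2 = 19 = 4·5^0 + 3·5^1
  c_3 = 20 = 0·5^0 + 4·5^1
  c_4 = 3 = 3·5^0
  c_5 = 20 = 0·5^0 + 4·5^1
  c_6 = 1 = 1·5^0
  c_7 = 15 = 0·5^0 + 3·5^1
λ_0 = (1, 4, 0, 3, 0, 1, 0)
λ_1 = (1, 3, 4, 0, 4, 0, 3)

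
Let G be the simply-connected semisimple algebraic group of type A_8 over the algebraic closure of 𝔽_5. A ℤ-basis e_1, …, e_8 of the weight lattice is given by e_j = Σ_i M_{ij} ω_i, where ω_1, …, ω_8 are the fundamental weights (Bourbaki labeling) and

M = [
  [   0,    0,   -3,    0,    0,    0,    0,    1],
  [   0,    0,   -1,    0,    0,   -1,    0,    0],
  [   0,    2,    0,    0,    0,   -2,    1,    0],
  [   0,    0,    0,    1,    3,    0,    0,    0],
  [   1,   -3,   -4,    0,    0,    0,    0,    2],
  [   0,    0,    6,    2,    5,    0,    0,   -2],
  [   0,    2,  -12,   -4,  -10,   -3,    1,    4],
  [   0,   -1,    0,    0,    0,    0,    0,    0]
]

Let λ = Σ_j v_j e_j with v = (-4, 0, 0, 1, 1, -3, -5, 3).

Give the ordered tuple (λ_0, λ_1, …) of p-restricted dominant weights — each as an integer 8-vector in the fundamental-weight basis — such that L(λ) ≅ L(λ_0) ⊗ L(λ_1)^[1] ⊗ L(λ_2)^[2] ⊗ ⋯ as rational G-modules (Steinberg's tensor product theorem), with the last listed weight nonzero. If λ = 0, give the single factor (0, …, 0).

((3, 3, 1, 4, 2, 1, 2, 0),)

Converting to the ω-basis (c_i = row i of M dotted with v = (-4, 0, 0, 1, 1, -3, -5, 3)):
  c_1 = (0)·(-4) + (0)·(0) + (-3)·(0) + (0)·(1) + (0)·(1) + (0)·(-3) + (0)·(-5) + (1)·(3) = 3
  c_2 = (0)·(-4) + (0)·(0) + (-1)·(0) + (0)·(1) + (0)·(1) + (-1)·(-3) + (0)·(-5) + (0)·(3) = 3
  c_3 = (0)·(-4) + (2)·(0) + (0)·(0) + (0)·(1) + (0)·(1) + (-2)·(-3) + (1)·(-5) + (0)·(3) = 1
  c_4 = (0)·(-4) + (0)·(0) + (0)·(0) + (1)·(1) + (3)·(1) + (0)·(-3) + (0)·(-5) + (0)·(3) = 4
  c_5 = (1)·(-4) + (-3)·(0) + (-4)·(0) + (0)·(1) + (0)·(1) + (0)·(-3) + (0)·(-5) + (2)·(3) = 2
  c_6 = (0)·(-4) + (0)·(0) + (6)·(0) + (2)·(1) + (5)·(1) + (0)·(-3) + (0)·(-5) + (-2)·(3) = 1
  c_7 = (0)·(-4) + (2)·(0) + (-12)·(0) + (-4)·(1) + (-10)·(1) + (-3)·(-3) + (1)·(-5) + (4)·(3) = 2
  c_8 = (0)·(-4) + (-1)·(0) + (0)·(0) + (0)·(1) + (0)·(1) + (0)·(-3) + (0)·(-5) + (0)·(3) = 0
Expand coordinatewise in base 5:
  c_1 = 3 = 3·5^0
  c_2 = 3 = 3·5^0
  c_3 = 1 = 1·5^0
  c_4 = 4 = 4·5^0
  c_5 = 2 = 2·5^0
  c_6 = 1 = 1·5^0
  c_7 = 2 = 2·5^0
  c_8 = 0
λ_0 = (3, 3, 1, 4, 2, 1, 2, 0)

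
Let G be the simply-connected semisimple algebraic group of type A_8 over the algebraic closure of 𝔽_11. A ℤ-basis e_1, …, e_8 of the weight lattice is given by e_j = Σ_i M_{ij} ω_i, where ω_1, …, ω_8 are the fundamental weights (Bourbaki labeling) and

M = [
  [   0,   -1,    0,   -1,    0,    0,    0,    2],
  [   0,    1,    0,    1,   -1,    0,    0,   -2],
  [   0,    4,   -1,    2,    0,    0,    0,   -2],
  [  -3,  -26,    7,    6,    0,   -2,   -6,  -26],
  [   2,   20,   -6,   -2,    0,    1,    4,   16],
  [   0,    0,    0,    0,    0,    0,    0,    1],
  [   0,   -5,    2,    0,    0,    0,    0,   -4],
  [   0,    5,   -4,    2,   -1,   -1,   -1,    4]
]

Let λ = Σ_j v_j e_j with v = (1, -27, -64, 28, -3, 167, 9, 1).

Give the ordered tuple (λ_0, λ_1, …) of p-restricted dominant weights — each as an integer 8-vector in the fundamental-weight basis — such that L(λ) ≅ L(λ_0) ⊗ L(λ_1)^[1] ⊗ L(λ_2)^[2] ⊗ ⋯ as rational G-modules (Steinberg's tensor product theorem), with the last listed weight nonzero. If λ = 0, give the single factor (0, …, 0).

((1, 2, 10, 5, 9, 1, 3, 8),)

Compute c_i = Σ_j M_{ij} v_j with v = (1, -27, -64, 28, -3, 167, 9, 1):
  c_1 = 0·1 + (-1)·(-27) + (0)·(-64) + (-1)·(28) + (0)·(-3) + 0·167 + 0·9 + 2·1 = 1
  c_2 = 0·1 + (1)·(-27) + (0)·(-64) + 1·28 + (-1)·(-3) + 0·167 + 0·9 + (-2)·(1) = 2
  c_3 = 0·1 + (4)·(-27) + (-1)·(-64) + 2·28 + (0)·(-3) + 0·167 + 0·9 + (-2)·(1) = 10
  c_4 = (-3)·(1) + (-26)·(-27) + (7)·(-64) + 6·28 + (0)·(-3) + (-2)·(167) + (-6)·(9) + (-26)·(1) = 5
  c_5 = 2·1 + (20)·(-27) + (-6)·(-64) + (-2)·(28) + (0)·(-3) + 1·167 + 4·9 + 16·1 = 9
  c_6 = 0·1 + (0)·(-27) + (0)·(-64) + 0·28 + (0)·(-3) + 0·167 + 0·9 + 1·1 = 1
  c_7 = 0·1 + (-5)·(-27) + (2)·(-64) + 0·28 + (0)·(-3) + 0·167 + 0·9 + (-4)·(1) = 3
  c_8 = 0·1 + (5)·(-27) + (-4)·(-64) + 2·28 + (-1)·(-3) + (-1)·(167) + (-1)·(9) + 4·1 = 8
Expand coordinatewise in base 11:
  c_1 = 1 = 1·11^0
  c_2 = 2 = 2·11^0
  c_3 = 10 = 10·11^0
  c_4 = 5 = 5·11^0
  c_5 = 9 = 9·11^0
  c_6 = 1 = 1·11^0
  c_7 = 3 = 3·11^0
  c_8 = 8 = 8·11^0
λ_0 = (1, 2, 10, 5, 9, 1, 3, 8)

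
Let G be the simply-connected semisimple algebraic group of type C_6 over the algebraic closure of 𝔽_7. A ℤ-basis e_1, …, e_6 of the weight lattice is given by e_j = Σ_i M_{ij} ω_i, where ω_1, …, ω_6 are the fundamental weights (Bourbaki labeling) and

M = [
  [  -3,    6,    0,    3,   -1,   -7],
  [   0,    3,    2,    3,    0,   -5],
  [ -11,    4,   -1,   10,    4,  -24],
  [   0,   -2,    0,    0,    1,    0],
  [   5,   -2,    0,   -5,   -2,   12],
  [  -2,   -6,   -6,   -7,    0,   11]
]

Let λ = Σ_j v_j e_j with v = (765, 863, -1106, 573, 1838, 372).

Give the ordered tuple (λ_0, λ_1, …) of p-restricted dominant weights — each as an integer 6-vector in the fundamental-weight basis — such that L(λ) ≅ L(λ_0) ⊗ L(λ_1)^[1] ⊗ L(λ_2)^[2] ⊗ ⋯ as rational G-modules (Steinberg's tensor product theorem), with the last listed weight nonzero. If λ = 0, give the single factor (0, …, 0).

((6, 5, 3, 0, 1, 2), (1, 5, 0, 2, 3, 1), (3, 4, 6, 2, 0, 0))

Compute c_i = Σ_j M_{ij} v_j with v = (765, 863, -1106, 573, 1838, 372):
  c_1 = (-3)·(765) + 6·863 + (0)·(-1106) + 3·573 + (-1)·(1838) + (-7)·(372) = 160
  c_2 = 0·765 + 3·863 + (2)·(-1106) + 3·573 + 0·1838 + (-5)·(372) = 236
  c_3 = (-11)·(765) + 4·863 + (-1)·(-1106) + 10·573 + 4·1838 + (-24)·(372) = 297
  c_4 = 0·765 + (-2)·(863) + (0)·(-1106) + 0·573 + 1·1838 + 0·372 = 112
  c_5 = 5·765 + (-2)·(863) + (0)·(-1106) + (-5)·(573) + (-2)·(1838) + 12·372 = 22
  c_6 = (-2)·(765) + (-6)·(863) + (-6)·(-1106) + (-7)·(573) + 0·1838 + 11·372 = 9
p = 7; digits c_i = Σ_j d_{ij}·7^j, 0 ≤ d_{ij} < 7:
  c_1 = 160 = 6·7^0 + 1·7^1 + 3·7^2
  c_2 = 236 = 5·7^0 + 5·7^1 + 4·7^2
  c_3 = 297 = 3·7^0 + 0·7^1 + 6·7^2
  c_4 = 112 = 0·7^0 + 2·7^1 + 2·7^2
  c_5 = 22 = 1·7^0 + 3·7^1
  c_6 = 9 = 2·7^0 + 1·7^1
λ_0 = (6, 5, 3, 0, 1, 2)
λ_1 = (1, 5, 0, 2, 3, 1)
λ_2 = (3, 4, 6, 2, 0, 0)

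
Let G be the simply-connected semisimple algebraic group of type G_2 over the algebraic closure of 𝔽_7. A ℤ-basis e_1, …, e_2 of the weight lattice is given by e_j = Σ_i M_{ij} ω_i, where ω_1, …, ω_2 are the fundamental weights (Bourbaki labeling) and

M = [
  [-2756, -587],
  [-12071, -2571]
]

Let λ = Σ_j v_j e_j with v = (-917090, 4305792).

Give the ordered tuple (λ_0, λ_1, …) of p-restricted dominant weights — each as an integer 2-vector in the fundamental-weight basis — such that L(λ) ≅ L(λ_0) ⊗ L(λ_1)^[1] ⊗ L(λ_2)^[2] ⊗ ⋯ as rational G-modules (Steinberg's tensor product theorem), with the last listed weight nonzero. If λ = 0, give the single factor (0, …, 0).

In the fundamental-weight basis, λ has coordinates c = M·v (v = (-917090, 4305792)):
  c_1 = (-2756)·(-917090) + (-587)·(4305792) = 136
  c_2 = (-12071)·(-917090) + (-2571)·(4305792) = 2158
Writing each c_i in base p = 7:
  c_1 = 136 = 3·7^0 + 5·7^1 + 2·7^2
  c_2 = 2158 = 2·7^0 + 0·7^1 + 2·7^2 + 6·7^3
Factor λ_0 = (3, 2)
Factor λ_1 = (5, 0)
Factor λ_2 = (2, 2)
Factor λ_3 = (0, 6)

((3, 2), (5, 0), (2, 2), (0, 6))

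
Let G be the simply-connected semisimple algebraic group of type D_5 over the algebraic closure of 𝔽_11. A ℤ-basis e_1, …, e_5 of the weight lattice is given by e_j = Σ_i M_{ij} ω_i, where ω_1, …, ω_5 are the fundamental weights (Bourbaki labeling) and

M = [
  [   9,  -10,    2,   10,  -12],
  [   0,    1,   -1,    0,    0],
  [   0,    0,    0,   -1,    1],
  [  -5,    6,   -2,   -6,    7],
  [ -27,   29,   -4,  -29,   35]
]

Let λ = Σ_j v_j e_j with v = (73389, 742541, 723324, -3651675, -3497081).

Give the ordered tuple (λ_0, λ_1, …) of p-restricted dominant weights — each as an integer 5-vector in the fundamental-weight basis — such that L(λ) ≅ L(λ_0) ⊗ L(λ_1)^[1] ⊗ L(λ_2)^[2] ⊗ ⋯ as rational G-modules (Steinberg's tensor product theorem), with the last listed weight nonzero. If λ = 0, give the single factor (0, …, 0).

((7, 0, 0, 9, 9), (0, 9, 7, 1, 2), (7, 4, 1, 2, 10), (9, 3, 6, 10, 9), (8, 1, 10, 4, 10))

Compute c_i = Σ_j M_{ij} v_j with v = (73389, 742541, 723324, -3651675, -3497081):
  c_1 = 9*73389 + -10*742541 + 2*723324 + 10*-3651675 + -12*-3497081 = 129961
  c_2 = 0*73389 + 1*742541 + -1*723324 + 0*-3651675 + 0*-3497081 = 19217
  c_3 = 0*73389 + 0*742541 + 0*723324 + -1*-3651675 + 1*-3497081 = 154594
  c_4 = -5*73389 + 6*742541 + -2*723324 + -6*-3651675 + 7*-3497081 = 72136
  c_5 = -27*73389 + 29*742541 + -4*723324 + -29*-3651675 + 35*-3497081 = 159630
Writing each c_i in base p = 11:
  c_1 = 129961 = 7·11^0 + 0·11^1 + 7·11^2 + 9·11^3 + 8·11^4
  c_2 = 19217 = 0·11^0 + 9·11^1 + 4·11^2 + 3·11^3 + 1·11^4
  c_3 = 154594 = 0·11^0 + 7·11^1 + 1·11^2 + 6·11^3 + 10·11^4
  c_4 = 72136 = 9·11^0 + 1·11^1 + 2·11^2 + 10·11^3 + 4·11^4
  c_5 = 159630 = 9·11^0 + 2·11^1 + 10·11^2 + 9·11^3 + 10·11^4
λ_0 = (7, 0, 0, 9, 9)
λ_1 = (0, 9, 7, 1, 2)
λ_2 = (7, 4, 1, 2, 10)
λ_3 = (9, 3, 6, 10, 9)
λ_4 = (8, 1, 10, 4, 10)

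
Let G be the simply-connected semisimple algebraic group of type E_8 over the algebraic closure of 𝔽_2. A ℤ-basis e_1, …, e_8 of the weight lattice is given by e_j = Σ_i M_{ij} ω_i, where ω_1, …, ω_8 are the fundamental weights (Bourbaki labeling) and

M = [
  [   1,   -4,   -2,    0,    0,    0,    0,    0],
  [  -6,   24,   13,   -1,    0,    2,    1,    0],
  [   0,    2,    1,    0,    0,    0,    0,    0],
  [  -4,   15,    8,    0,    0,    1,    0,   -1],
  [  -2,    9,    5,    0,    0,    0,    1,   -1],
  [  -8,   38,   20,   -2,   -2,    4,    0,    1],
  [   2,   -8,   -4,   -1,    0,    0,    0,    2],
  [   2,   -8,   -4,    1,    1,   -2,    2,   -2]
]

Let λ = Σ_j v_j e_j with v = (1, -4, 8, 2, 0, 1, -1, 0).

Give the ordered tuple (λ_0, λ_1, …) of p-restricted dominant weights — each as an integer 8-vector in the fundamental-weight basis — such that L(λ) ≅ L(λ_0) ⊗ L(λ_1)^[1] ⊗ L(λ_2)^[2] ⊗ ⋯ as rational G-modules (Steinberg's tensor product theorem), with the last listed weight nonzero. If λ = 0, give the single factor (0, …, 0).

((1, 1, 0, 1, 1, 0, 0, 0),)

Converting to the ω-basis (c_i = row i of M dotted with v = (1, -4, 8, 2, 0, 1, -1, 0)):
  c_1 = 1·1 + (-4)·(-4) + (-2)·(8) + 0·2 + 0·0 + 0·1 + (0)·(-1) + 0·0 = 1
  c_2 = (-6)·(1) + (24)·(-4) + 13·8 + (-1)·(2) + 0·0 + 2·1 + (1)·(-1) + 0·0 = 1
  c_3 = 0·1 + (2)·(-4) + 1·8 + 0·2 + 0·0 + 0·1 + (0)·(-1) + 0·0 = 0
  c_4 = (-4)·(1) + (15)·(-4) + 8·8 + 0·2 + 0·0 + 1·1 + (0)·(-1) + (-1)·(0) = 1
  c_5 = (-2)·(1) + (9)·(-4) + 5·8 + 0·2 + 0·0 + 0·1 + (1)·(-1) + (-1)·(0) = 1
  c_6 = (-8)·(1) + (38)·(-4) + 20·8 + (-2)·(2) + (-2)·(0) + 4·1 + (0)·(-1) + 1·0 = 0
  c_7 = 2·1 + (-8)·(-4) + (-4)·(8) + (-1)·(2) + 0·0 + 0·1 + (0)·(-1) + 2·0 = 0
  c_8 = 2·1 + (-8)·(-4) + (-4)·(8) + 1·2 + 1·0 + (-2)·(1) + (2)·(-1) + (-2)·(0) = 0
Expand coordinatewise in base 2:
  c_1 = 1 = 1·2^0
  c_2 = 1 = 1·2^0
  c_3 = 0
  c_4 = 1 = 1·2^0
  c_5 = 1 = 1·2^0
  c_6 = 0
  c_7 = 0
  c_8 = 0
p-restricted factor λ_0 = (1, 1, 0, 1, 1, 0, 0, 0)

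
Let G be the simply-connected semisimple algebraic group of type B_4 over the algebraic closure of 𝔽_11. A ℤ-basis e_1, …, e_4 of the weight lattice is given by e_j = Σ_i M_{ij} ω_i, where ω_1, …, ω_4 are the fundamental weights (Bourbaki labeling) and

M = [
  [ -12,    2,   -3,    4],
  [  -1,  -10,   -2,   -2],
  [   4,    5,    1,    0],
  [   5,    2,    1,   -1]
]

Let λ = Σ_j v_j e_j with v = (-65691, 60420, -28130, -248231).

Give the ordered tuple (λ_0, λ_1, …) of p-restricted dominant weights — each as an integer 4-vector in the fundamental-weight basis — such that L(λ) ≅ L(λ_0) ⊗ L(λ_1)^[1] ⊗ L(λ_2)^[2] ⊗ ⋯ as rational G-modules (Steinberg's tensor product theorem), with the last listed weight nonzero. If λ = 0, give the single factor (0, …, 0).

In the fundamental-weight basis, λ has coordinates c = M·v (v = (-65691, 60420, -28130, -248231)):
  c_1 = (-12)·(-65691) + 2·60420 + (-3)·(-28130) + (4)·(-248231) = 598
  c_2 = (-1)·(-65691) + (-10)·(60420) + (-2)·(-28130) + (-2)·(-248231) = 14213
  c_3 = (4)·(-65691) + 5·60420 + (1)·(-28130) + (0)·(-248231) = 11206
  c_4 = (5)·(-65691) + 2·60420 + (1)·(-28130) + (-1)·(-248231) = 12486
Base-11 expansion of each c_i:
  c_1 = 598 = 4·11^0 + 10·11^1 + 4·11^2
  c_2 = 14213 = 1·11^0 + 5·11^1 + 7·11^2 + 10·11^3
  c_3 = 11206 = 8·11^0 + 6·11^1 + 4·11^2 + 8·11^3
  c_4 = 12486 = 1·11^0 + 2·11^1 + 4·11^2 + 9·11^3
λ_0 = (4, 1, 8, 1)
λ_1 = (10, 5, 6, 2)
λ_2 = (4, 7, 4, 4)
λ_3 = (0, 10, 8, 9)

((4, 1, 8, 1), (10, 5, 6, 2), (4, 7, 4, 4), (0, 10, 8, 9))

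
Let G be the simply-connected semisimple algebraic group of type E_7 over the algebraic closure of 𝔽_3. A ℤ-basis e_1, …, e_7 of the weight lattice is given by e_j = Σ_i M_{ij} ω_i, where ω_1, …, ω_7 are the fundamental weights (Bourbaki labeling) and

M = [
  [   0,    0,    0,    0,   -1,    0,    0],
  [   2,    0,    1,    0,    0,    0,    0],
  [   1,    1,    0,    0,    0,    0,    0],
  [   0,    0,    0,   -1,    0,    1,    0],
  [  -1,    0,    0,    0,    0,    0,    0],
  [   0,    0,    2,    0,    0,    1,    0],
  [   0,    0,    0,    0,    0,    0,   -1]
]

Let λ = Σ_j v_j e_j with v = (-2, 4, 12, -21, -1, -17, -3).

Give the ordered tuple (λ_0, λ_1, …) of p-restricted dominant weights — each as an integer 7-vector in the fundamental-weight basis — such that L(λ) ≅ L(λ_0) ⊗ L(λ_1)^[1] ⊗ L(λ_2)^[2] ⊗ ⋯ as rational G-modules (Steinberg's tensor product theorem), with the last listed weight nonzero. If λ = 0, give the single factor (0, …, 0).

((1, 2, 2, 1, 2, 1, 0), (0, 2, 0, 1, 0, 2, 1))

Change of basis e → ω: c = M·v where v = (-2, 4, 12, -21, -1, -17, -3):
  c_1 = 0*-2 + 0*4 + 0*12 + 0*-21 + -1*-1 + 0*-17 + 0*-3 = 1
  c_2 = 2*-2 + 0*4 + 1*12 + 0*-21 + 0*-1 + 0*-17 + 0*-3 = 8
  c_3 = 1*-2 + 1*4 + 0*12 + 0*-21 + 0*-1 + 0*-17 + 0*-3 = 2
  c_4 = 0*-2 + 0*4 + 0*12 + -1*-21 + 0*-1 + 1*-17 + 0*-3 = 4
  c_5 = -1*-2 + 0*4 + 0*12 + 0*-21 + 0*-1 + 0*-17 + 0*-3 = 2
  c_6 = 0*-2 + 0*4 + 2*12 + 0*-21 + 0*-1 + 1*-17 + 0*-3 = 7
  c_7 = 0*-2 + 0*4 + 0*12 + 0*-21 + 0*-1 + 0*-17 + -1*-3 = 3
Base-3 expansion of each c_i:
  c_1 = 1 = 1·3^0
  c_2 = 8 = 2·3^0 + 2·3^1
  c_3 = 2 = 2·3^0
  c_4 = 4 = 1·3^0 + 1·3^1
  c_5 = 2 = 2·3^0
  c_6 = 7 = 1·3^0 + 2·3^1
  c_7 = 3 = 0·3^0 + 1·3^1
p-restricted factor λ_0 = (1, 2, 2, 1, 2, 1, 0)
p-restricted factor λ_1 = (0, 2, 0, 1, 0, 2, 1)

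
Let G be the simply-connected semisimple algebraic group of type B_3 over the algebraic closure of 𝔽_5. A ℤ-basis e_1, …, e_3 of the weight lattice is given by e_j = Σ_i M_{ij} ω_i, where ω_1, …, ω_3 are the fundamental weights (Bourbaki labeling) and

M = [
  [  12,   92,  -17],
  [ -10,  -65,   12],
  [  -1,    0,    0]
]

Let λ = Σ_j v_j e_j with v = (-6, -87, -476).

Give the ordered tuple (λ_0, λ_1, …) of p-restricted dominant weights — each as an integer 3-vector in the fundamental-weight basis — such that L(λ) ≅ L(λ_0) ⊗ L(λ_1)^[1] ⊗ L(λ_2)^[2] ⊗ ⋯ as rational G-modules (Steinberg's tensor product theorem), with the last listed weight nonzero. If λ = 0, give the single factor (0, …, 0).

((1, 3, 1), (3, 0, 1))

In the fundamental-weight basis, λ has coordinates c = M·v (v = (-6, -87, -476)):
  c_1 = 12*-6 + 92*-87 + -17*-476 = 16
  c_2 = -10*-6 + -65*-87 + 12*-476 = 3
  c_3 = -1*-6 + 0*-87 + 0*-476 = 6
Base-5 expansion of each c_i:
  c_1 = 16 = 1·5^0 + 3·5^1
  c_2 = 3 = 3·5^0
  c_3 = 6 = 1·5^0 + 1·5^1
Factor λ_0 = (1, 3, 1)
Factor λ_1 = (3, 0, 1)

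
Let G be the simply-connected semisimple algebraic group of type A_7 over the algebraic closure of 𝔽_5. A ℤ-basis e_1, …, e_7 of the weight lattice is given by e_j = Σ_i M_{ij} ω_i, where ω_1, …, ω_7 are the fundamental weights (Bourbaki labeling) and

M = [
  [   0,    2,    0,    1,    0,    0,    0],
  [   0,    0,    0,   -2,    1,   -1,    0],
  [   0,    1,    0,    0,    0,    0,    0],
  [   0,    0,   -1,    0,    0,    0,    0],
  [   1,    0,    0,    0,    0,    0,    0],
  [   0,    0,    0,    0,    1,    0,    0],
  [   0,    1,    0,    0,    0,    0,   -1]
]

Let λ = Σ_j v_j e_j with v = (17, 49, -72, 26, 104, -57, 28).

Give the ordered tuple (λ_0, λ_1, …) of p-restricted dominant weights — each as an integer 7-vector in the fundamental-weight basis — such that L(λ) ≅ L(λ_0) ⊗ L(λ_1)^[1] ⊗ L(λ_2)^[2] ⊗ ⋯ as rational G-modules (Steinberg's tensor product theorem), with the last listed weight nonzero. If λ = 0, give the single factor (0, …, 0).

((4, 4, 4, 2, 2, 4, 1), (4, 1, 4, 4, 3, 0, 4), (4, 4, 1, 2, 0, 4, 0))

Change of basis e → ω: c = M·v where v = (17, 49, -72, 26, 104, -57, 28):
  c_1 = 0*17 + 2*49 + 0*-72 + 1*26 + 0*104 + 0*-57 + 0*28 = 124
  c_2 = 0*17 + 0*49 + 0*-72 + -2*26 + 1*104 + -1*-57 + 0*28 = 109
  c_3 = 0*17 + 1*49 + 0*-72 + 0*26 + 0*104 + 0*-57 + 0*28 = 49
  c_4 = 0*17 + 0*49 + -1*-72 + 0*26 + 0*104 + 0*-57 + 0*28 = 72
  c_5 = 1*17 + 0*49 + 0*-72 + 0*26 + 0*104 + 0*-57 + 0*28 = 17
  c_6 = 0*17 + 0*49 + 0*-72 + 0*26 + 1*104 + 0*-57 + 0*28 = 104
  c_7 = 0*17 + 1*49 + 0*-72 + 0*26 + 0*104 + 0*-57 + -1*28 = 21
p = 5; digits c_i = Σ_j d_{ij}·5^j, 0 ≤ d_{ij} < 5:
  c_1 = 124 = 4·5^0 + 4·5^1 + 4·5^2
  c_2 = 109 = 4·5^0 + 1·5^1 + 4·5^2
  c_3 = 49 = 4·5^0 + 4·5^1 + 1·5^2
  c_4 = 72 = 2·5^0 + 4·5^1 + 2·5^2
  c_5 = 17 = 2·5^0 + 3·5^1
  c_6 = 104 = 4·5^0 + 0·5^1 + 4·5^2
  c_7 = 21 = 1·5^0 + 4·5^1
λ_0 = (4, 4, 4, 2, 2, 4, 1)
λ_1 = (4, 1, 4, 4, 3, 0, 4)
λ_2 = (4, 4, 1, 2, 0, 4, 0)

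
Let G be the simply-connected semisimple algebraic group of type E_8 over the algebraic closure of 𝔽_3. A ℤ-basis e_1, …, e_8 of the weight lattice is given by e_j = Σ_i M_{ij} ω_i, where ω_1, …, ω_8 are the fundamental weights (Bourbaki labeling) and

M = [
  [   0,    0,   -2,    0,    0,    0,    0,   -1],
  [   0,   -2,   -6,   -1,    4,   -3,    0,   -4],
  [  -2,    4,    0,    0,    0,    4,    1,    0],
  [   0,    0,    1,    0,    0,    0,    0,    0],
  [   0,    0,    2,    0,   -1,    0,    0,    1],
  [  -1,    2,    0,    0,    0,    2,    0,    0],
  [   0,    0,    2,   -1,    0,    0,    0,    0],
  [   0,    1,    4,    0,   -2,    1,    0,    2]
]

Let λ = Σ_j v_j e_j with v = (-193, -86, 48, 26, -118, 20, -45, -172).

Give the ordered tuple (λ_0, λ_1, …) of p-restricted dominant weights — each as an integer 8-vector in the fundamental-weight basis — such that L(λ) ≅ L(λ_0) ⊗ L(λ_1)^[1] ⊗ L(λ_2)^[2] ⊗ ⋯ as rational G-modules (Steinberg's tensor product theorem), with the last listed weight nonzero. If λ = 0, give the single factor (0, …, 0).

ω-coordinates c = M·v, v = (-193, -86, 48, 26, -118, 20, -45, -172):
  c_1 = (0)·(-193) + (0)·(-86) + (-2)·(48) + (0)·(26) + (0)·(-118) + (0)·(20) + (0)·(-45) + (-1)·(-172) = 76
  c_2 = (0)·(-193) + (-2)·(-86) + (-6)·(48) + (-1)·(26) + (4)·(-118) + (-3)·(20) + (0)·(-45) + (-4)·(-172) = 14
  c_3 = (-2)·(-193) + (4)·(-86) + (0)·(48) + (0)·(26) + (0)·(-118) + (4)·(20) + (1)·(-45) + (0)·(-172) = 77
  c_4 = (0)·(-193) + (0)·(-86) + (1)·(48) + (0)·(26) + (0)·(-118) + (0)·(20) + (0)·(-45) + (0)·(-172) = 48
  c_5 = (0)·(-193) + (0)·(-86) + (2)·(48) + (0)·(26) + (-1)·(-118) + (0)·(20) + (0)·(-45) + (1)·(-172) = 42
  c_6 = (-1)·(-193) + (2)·(-86) + (0)·(48) + (0)·(26) + (0)·(-118) + (2)·(20) + (0)·(-45) + (0)·(-172) = 61
  c_7 = (0)·(-193) + (0)·(-86) + (2)·(48) + (-1)·(26) + (0)·(-118) + (0)·(20) + (0)·(-45) + (0)·(-172) = 70
  c_8 = (0)·(-193) + (1)·(-86) + (4)·(48) + (0)·(26) + (-2)·(-118) + (1)·(20) + (0)·(-45) + (2)·(-172) = 18
Base-3 expansion of each c_i:
  c_1 = 76 = 1·3^0 + 1·3^1 + 2·3^2 + 2·3^3
  c_2 = 14 = 2·3^0 + 1·3^1 + 1·3^2
  c_3 = 77 = 2·3^0 + 1·3^1 + 2·3^2 + 2·3^3
  c_4 = 48 = 0·3^0 + 1·3^1 + 2·3^2 + 1·3^3
  c_5 = 42 = 0·3^0 + 2·3^1 + 1·3^2 + 1·3^3
  c_6 = 61 = 1·3^0 + 2·3^1 + 0·3^2 + 2·3^3
  c_7 = 70 = 1·3^0 + 2·3^1 + 1·3^2 + 2·3^3
  c_8 = 18 = 0·3^0 + 0·3^1 + 2·3^2
Factor λ_0 = (1, 2, 2, 0, 0, 1, 1, 0)
Factor λ_1 = (1, 1, 1, 1, 2, 2, 2, 0)
Factor λ_2 = (2, 1, 2, 2, 1, 0, 1, 2)
Factor λ_3 = (2, 0, 2, 1, 1, 2, 2, 0)

((1, 2, 2, 0, 0, 1, 1, 0), (1, 1, 1, 1, 2, 2, 2, 0), (2, 1, 2, 2, 1, 0, 1, 2), (2, 0, 2, 1, 1, 2, 2, 0))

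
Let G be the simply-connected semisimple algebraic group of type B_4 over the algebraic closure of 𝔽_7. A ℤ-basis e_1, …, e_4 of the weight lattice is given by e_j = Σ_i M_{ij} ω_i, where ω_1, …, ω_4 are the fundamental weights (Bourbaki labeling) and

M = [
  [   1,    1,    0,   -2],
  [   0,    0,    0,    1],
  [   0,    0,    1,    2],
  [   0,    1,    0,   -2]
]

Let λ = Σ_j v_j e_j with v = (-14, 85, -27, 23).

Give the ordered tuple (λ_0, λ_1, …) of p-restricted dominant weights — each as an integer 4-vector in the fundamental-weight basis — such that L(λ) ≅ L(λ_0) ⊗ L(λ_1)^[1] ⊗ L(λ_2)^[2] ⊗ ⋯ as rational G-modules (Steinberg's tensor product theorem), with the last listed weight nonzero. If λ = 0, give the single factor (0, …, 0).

Converting to the ω-basis (c_i = row i of M dotted with v = (-14, 85, -27, 23)):
  c_1 = (1)·(-14) + (1)·(85) + (0)·(-27) + (-2)·(23) = 25
  c_2 = (0)·(-14) + (0)·(85) + (0)·(-27) + (1)·(23) = 23
  c_3 = (0)·(-14) + (0)·(85) + (1)·(-27) + (2)·(23) = 19
  c_4 = (0)·(-14) + (1)·(85) + (0)·(-27) + (-2)·(23) = 39
p = 7; digits c_i = Σ_j d_{ij}·7^j, 0 ≤ d_{ij} < 7:
  c_1 = 25 = 4·7^0 + 3·7^1
  c_2 = 23 = 2·7^0 + 3·7^1
  c_3 = 19 = 5·7^0 + 2·7^1
  c_4 = 39 = 4·7^0 + 5·7^1
λ_0 = (4, 2, 5, 4)
λ_1 = (3, 3, 2, 5)

((4, 2, 5, 4), (3, 3, 2, 5))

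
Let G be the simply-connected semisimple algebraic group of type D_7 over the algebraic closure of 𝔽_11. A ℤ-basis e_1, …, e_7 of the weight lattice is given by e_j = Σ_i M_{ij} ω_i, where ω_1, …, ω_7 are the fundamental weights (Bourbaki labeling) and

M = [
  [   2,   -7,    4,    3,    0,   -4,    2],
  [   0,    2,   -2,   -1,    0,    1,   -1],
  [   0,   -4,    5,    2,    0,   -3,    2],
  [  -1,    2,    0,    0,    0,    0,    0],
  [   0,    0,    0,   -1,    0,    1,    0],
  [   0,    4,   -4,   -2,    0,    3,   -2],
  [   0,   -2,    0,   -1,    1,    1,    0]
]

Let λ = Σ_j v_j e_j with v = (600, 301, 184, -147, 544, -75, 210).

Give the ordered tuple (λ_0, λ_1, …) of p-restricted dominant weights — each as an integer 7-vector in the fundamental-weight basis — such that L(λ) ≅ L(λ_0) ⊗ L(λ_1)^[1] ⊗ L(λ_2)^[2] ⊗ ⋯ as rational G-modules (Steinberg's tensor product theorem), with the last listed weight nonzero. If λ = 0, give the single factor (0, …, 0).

((9, 8, 1, 2, 6, 7, 3), (9, 8, 6, 0, 6, 10, 1))

Change of basis e → ω: c = M·v where v = (600, 301, 184, -147, 544, -75, 210):
  c_1 = (2)·(600) + (-7)·(301) + (4)·(184) + (3)·(-147) + (0)·(544) + (-4)·(-75) + (2)·(210) = 108
  c_2 = (0)·(600) + (2)·(301) + (-2)·(184) + (-1)·(-147) + (0)·(544) + (1)·(-75) + (-1)·(210) = 96
  c_3 = (0)·(600) + (-4)·(301) + (5)·(184) + (2)·(-147) + (0)·(544) + (-3)·(-75) + (2)·(210) = 67
  c_4 = (-1)·(600) + (2)·(301) + (0)·(184) + (0)·(-147) + (0)·(544) + (0)·(-75) + (0)·(210) = 2
  c_5 = (0)·(600) + (0)·(301) + (0)·(184) + (-1)·(-147) + (0)·(544) + (1)·(-75) + (0)·(210) = 72
  c_6 = (0)·(600) + (4)·(301) + (-4)·(184) + (-2)·(-147) + (0)·(544) + (3)·(-75) + (-2)·(210) = 117
  c_7 = (0)·(600) + (-2)·(301) + (0)·(184) + (-1)·(-147) + (1)·(544) + (1)·(-75) + (0)·(210) = 14
Writing each c_i in base p = 11:
  c_1 = 108 = 9·11^0 + 9·11^1
  c_2 = 96 = 8·11^0 + 8·11^1
  c_3 = 67 = 1·11^0 + 6·11^1
  c_4 = 2 = 2·11^0
  c_5 = 72 = 6·11^0 + 6·11^1
  c_6 = 117 = 7·11^0 + 10·11^1
  c_7 = 14 = 3·11^0 + 1·11^1
Factor λ_0 = (9, 8, 1, 2, 6, 7, 3)
Factor λ_1 = (9, 8, 6, 0, 6, 10, 1)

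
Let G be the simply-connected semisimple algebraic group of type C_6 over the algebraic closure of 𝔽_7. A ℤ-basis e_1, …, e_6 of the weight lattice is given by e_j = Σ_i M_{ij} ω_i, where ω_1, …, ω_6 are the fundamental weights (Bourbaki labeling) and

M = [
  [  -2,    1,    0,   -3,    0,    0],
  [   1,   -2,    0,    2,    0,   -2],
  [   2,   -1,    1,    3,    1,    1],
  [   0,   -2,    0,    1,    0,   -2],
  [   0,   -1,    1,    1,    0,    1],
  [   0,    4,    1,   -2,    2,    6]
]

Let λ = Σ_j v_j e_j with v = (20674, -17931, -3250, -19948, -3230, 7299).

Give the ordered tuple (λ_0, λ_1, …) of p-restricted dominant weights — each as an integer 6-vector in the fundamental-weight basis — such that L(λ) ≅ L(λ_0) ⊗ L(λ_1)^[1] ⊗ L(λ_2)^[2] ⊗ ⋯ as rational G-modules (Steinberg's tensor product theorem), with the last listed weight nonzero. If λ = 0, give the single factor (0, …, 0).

Change of basis e → ω: c = M·v where v = (20674, -17931, -3250, -19948, -3230, 7299):
  c_1 = -2*20674 + 1*-17931 + 0*-3250 + -3*-19948 + 0*-3230 + 0*7299 = 565
  c_2 = 1*20674 + -2*-17931 + 0*-3250 + 2*-19948 + 0*-3230 + -2*7299 = 2042
  c_3 = 2*20674 + -1*-17931 + 1*-3250 + 3*-19948 + 1*-3230 + 1*7299 = 254
  c_4 = 0*20674 + -2*-17931 + 0*-3250 + 1*-19948 + 0*-3230 + -2*7299 = 1316
  c_5 = 0*20674 + -1*-17931 + 1*-3250 + 1*-19948 + 0*-3230 + 1*7299 = 2032
  c_6 = 0*20674 + 4*-17931 + 1*-3250 + -2*-19948 + 2*-3230 + 6*7299 = 2256
p = 7; digits c_i = Σ_j d_{ij}·7^j, 0 ≤ d_{ij} < 7:
  c_1 = 565 = 5·7^0 + 3·7^1 + 4·7^2 + 1·7^3
  c_2 = 2042 = 5·7^0 + 4·7^1 + 6·7^2 + 5·7^3
  c_3 = 254 = 2·7^0 + 1·7^1 + 5·7^2
  c_4 = 1316 = 0·7^0 + 6·7^1 + 5·7^2 + 3·7^3
  c_5 = 2032 = 2·7^0 + 3·7^1 + 6·7^2 + 5·7^3
  c_6 = 2256 = 2·7^0 + 0·7^1 + 4·7^2 + 6·7^3
Factor λ_0 = (5, 5, 2, 0, 2, 2)
Factor λ_1 = (3, 4, 1, 6, 3, 0)
Factor λ_2 = (4, 6, 5, 5, 6, 4)
Factor λ_3 = (1, 5, 0, 3, 5, 6)

((5, 5, 2, 0, 2, 2), (3, 4, 1, 6, 3, 0), (4, 6, 5, 5, 6, 4), (1, 5, 0, 3, 5, 6))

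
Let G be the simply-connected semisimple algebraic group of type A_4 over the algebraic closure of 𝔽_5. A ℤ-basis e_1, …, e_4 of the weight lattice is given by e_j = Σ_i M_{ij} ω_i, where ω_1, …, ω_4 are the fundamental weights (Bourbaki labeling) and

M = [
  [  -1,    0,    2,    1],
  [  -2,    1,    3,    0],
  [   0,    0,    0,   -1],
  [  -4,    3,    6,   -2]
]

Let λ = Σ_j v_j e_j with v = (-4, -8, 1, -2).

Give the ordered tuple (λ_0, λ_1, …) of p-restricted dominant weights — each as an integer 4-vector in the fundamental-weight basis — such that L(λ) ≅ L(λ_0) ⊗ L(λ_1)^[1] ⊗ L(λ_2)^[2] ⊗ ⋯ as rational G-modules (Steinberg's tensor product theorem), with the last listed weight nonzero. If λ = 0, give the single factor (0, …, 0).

((4, 3, 2, 2),)

Converting to the ω-basis (c_i = row i of M dotted with v = (-4, -8, 1, -2)):
  c_1 = (-1)·(-4) + (0)·(-8) + (2)·(1) + (1)·(-2) = 4
  c_2 = (-2)·(-4) + (1)·(-8) + (3)·(1) + (0)·(-2) = 3
  c_3 = (0)·(-4) + (0)·(-8) + (0)·(1) + (-1)·(-2) = 2
  c_4 = (-4)·(-4) + (3)·(-8) + (6)·(1) + (-2)·(-2) = 2
Writing each c_i in base p = 5:
  c_1 = 4 = 4·5^0
  c_2 = 3 = 3·5^0
  c_3 = 2 = 2·5^0
  c_4 = 2 = 2·5^0
Factor λ_0 = (4, 3, 2, 2)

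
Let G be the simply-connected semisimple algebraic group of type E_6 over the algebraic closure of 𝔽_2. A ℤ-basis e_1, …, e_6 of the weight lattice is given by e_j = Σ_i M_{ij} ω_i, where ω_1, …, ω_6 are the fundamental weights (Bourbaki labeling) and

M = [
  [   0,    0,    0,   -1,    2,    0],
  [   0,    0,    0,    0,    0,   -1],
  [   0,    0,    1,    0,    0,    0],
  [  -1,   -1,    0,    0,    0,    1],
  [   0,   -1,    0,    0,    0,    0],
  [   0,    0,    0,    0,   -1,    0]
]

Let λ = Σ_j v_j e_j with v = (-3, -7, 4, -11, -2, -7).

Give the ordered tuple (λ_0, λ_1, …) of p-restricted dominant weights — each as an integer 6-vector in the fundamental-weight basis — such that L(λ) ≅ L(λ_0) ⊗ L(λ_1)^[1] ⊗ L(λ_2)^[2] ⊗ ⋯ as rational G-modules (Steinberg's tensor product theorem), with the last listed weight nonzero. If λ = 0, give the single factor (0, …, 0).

Converting to the ω-basis (c_i = row i of M dotted with v = (-3, -7, 4, -11, -2, -7)):
  c_1 = (0)·(-3) + (0)·(-7) + 0·4 + (-1)·(-11) + (2)·(-2) + (0)·(-7) = 7
  c_2 = (0)·(-3) + (0)·(-7) + 0·4 + (0)·(-11) + (0)·(-2) + (-1)·(-7) = 7
  c_3 = (0)·(-3) + (0)·(-7) + 1·4 + (0)·(-11) + (0)·(-2) + (0)·(-7) = 4
  c_4 = (-1)·(-3) + (-1)·(-7) + 0·4 + (0)·(-11) + (0)·(-2) + (1)·(-7) = 3
  c_5 = (0)·(-3) + (-1)·(-7) + 0·4 + (0)·(-11) + (0)·(-2) + (0)·(-7) = 7
  c_6 = (0)·(-3) + (0)·(-7) + 0·4 + (0)·(-11) + (-1)·(-2) + (0)·(-7) = 2
Base-2 expansion of each c_i:
  c_1 = 7 = 1·2^0 + 1·2^1 + 1·2^2
  c_2 = 7 = 1·2^0 + 1·2^1 + 1·2^2
  c_3 = 4 = 0·2^0 + 0·2^1 + 1·2^2
  c_4 = 3 = 1·2^0 + 1·2^1
  c_5 = 7 = 1·2^0 + 1·2^1 + 1·2^2
  c_6 = 2 = 0·2^0 + 1·2^1
Factor λ_0 = (1, 1, 0, 1, 1, 0)
Factor λ_1 = (1, 1, 0, 1, 1, 1)
Factor λ_2 = (1, 1, 1, 0, 1, 0)

((1, 1, 0, 1, 1, 0), (1, 1, 0, 1, 1, 1), (1, 1, 1, 0, 1, 0))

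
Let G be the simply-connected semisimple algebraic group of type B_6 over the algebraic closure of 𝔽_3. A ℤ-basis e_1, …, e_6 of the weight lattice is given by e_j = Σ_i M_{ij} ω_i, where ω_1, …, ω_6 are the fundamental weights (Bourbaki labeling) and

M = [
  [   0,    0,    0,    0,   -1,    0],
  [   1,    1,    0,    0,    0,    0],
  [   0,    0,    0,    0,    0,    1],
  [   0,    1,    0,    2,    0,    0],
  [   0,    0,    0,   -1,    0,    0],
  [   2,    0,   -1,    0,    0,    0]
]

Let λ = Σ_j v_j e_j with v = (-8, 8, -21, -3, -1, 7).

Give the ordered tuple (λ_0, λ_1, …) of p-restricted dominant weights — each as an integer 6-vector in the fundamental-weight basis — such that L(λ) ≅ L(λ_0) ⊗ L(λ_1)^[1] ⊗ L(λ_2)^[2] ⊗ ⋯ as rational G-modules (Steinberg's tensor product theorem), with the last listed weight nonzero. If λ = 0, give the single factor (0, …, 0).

Change of basis e → ω: c = M·v where v = (-8, 8, -21, -3, -1, 7):
  c_1 = (0)·(-8) + 0·8 + (0)·(-21) + (0)·(-3) + (-1)·(-1) + 0·7 = 1
  c_2 = (1)·(-8) + 1·8 + (0)·(-21) + (0)·(-3) + (0)·(-1) + 0·7 = 0
  c_3 = (0)·(-8) + 0·8 + (0)·(-21) + (0)·(-3) + (0)·(-1) + 1·7 = 7
  c_4 = (0)·(-8) + 1·8 + (0)·(-21) + (2)·(-3) + (0)·(-1) + 0·7 = 2
  c_5 = (0)·(-8) + 0·8 + (0)·(-21) + (-1)·(-3) + (0)·(-1) + 0·7 = 3
  c_6 = (2)·(-8) + 0·8 + (-1)·(-21) + (0)·(-3) + (0)·(-1) + 0·7 = 5
Base-3 expansion of each c_i:
  c_1 = 1 = 1·3^0
  c_2 = 0
  c_3 = 7 = 1·3^0 + 2·3^1
  c_4 = 2 = 2·3^0
  c_5 = 3 = 0·3^0 + 1·3^1
  c_6 = 5 = 2·3^0 + 1·3^1
p-restricted factor λ_0 = (1, 0, 1, 2, 0, 2)
p-restricted factor λ_1 = (0, 0, 2, 0, 1, 1)

((1, 0, 1, 2, 0, 2), (0, 0, 2, 0, 1, 1))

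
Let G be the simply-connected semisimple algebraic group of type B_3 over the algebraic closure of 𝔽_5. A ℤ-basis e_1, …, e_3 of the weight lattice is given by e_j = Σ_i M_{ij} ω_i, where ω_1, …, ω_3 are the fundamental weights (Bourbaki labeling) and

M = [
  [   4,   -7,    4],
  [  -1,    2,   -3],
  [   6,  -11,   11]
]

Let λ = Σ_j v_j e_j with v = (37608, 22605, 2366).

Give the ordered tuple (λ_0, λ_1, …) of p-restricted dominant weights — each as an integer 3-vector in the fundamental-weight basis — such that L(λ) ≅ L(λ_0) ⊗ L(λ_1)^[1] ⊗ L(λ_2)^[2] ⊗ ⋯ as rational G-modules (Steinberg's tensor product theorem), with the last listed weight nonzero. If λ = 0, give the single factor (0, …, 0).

((1, 4, 4), (2, 0, 3), (1, 0, 0), (3, 4, 4), (2, 0, 4))

ω-coordinates c = M·v, v = (37608, 22605, 2366):
  c_1 = (4)·(37608) + (-7)·(22605) + (4)·(2366) = 1661
  c_2 = (-1)·(37608) + (2)·(22605) + (-3)·(2366) = 504
  c_3 = (6)·(37608) + (-11)·(22605) + (11)·(2366) = 3019
Base-5 expansion of each c_i:
  c_1 = 1661 = 1·5^0 + 2·5^1 + 1·5^2 + 3·5^3 + 2·5^4
  c_2 = 504 = 4·5^0 + 0·5^1 + 0·5^2 + 4·5^3
  c_3 = 3019 = 4·5^0 + 3·5^1 + 0·5^2 + 4·5^3 + 4·5^4
Factor λ_0 = (1, 4, 4)
Factor λ_1 = (2, 0, 3)
Factor λ_2 = (1, 0, 0)
Factor λ_3 = (3, 4, 4)
Factor λ_4 = (2, 0, 4)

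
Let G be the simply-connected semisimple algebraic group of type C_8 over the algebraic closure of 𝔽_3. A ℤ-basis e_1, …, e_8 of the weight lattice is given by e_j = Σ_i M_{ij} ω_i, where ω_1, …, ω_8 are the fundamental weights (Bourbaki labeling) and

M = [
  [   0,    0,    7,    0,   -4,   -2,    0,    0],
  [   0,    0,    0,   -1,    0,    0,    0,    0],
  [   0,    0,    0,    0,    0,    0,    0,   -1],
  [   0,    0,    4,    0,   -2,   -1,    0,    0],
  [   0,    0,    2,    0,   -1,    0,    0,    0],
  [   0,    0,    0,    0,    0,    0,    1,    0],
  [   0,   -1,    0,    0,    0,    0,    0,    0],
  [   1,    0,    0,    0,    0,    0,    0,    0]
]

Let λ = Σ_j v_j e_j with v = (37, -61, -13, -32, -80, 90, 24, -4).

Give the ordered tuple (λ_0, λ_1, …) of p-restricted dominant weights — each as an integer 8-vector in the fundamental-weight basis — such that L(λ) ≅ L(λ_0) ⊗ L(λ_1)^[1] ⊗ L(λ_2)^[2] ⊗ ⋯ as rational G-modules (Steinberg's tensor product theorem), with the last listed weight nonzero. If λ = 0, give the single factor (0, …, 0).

Converting to the ω-basis (c_i = row i of M dotted with v = (37, -61, -13, -32, -80, 90, 24, -4)):
  c_1 = 0*37 + 0*-61 + 7*-13 + 0*-32 + -4*-80 + -2*90 + 0*24 + 0*-4 = 49
  c_2 = 0*37 + 0*-61 + 0*-13 + -1*-32 + 0*-80 + 0*90 + 0*24 + 0*-4 = 32
  c_3 = 0*37 + 0*-61 + 0*-13 + 0*-32 + 0*-80 + 0*90 + 0*24 + -1*-4 = 4
  c_4 = 0*37 + 0*-61 + 4*-13 + 0*-32 + -2*-80 + -1*90 + 0*24 + 0*-4 = 18
  c_5 = 0*37 + 0*-61 + 2*-13 + 0*-32 + -1*-80 + 0*90 + 0*24 + 0*-4 = 54
  c_6 = 0*37 + 0*-61 + 0*-13 + 0*-32 + 0*-80 + 0*90 + 1*24 + 0*-4 = 24
  c_7 = 0*37 + -1*-61 + 0*-13 + 0*-32 + 0*-80 + 0*90 + 0*24 + 0*-4 = 61
  c_8 = 1*37 + 0*-61 + 0*-13 + 0*-32 + 0*-80 + 0*90 + 0*24 + 0*-4 = 37
Writing each c_i in base p = 3:
  c_1 = 49 = 1·3^0 + 1·3^1 + 2·3^2 + 1·3^3
  c_2 = 32 = 2·3^0 + 1·3^1 + 0·3^2 + 1·3^3
  c_3 = 4 = 1·3^0 + 1·3^1
  c_4 = 18 = 0·3^0 + 0·3^1 + 2·3^2
  c_5 = 54 = 0·3^0 + 0·3^1 + 0·3^2 + 2·3^3
  c_6 = 24 = 0·3^0 + 2·3^1 + 2·3^2
  c_7 = 61 = 1·3^0 + 2·3^1 + 0·3^2 + 2·3^3
  c_8 = 37 = 1·3^0 + 0·3^1 + 1·3^2 + 1·3^3
Factor λ_0 = (1, 2, 1, 0, 0, 0, 1, 1)
Factor λ_1 = (1, 1, 1, 0, 0, 2, 2, 0)
Factor λ_2 = (2, 0, 0, 2, 0, 2, 0, 1)
Factor λ_3 = (1, 1, 0, 0, 2, 0, 2, 1)

((1, 2, 1, 0, 0, 0, 1, 1), (1, 1, 1, 0, 0, 2, 2, 0), (2, 0, 0, 2, 0, 2, 0, 1), (1, 1, 0, 0, 2, 0, 2, 1))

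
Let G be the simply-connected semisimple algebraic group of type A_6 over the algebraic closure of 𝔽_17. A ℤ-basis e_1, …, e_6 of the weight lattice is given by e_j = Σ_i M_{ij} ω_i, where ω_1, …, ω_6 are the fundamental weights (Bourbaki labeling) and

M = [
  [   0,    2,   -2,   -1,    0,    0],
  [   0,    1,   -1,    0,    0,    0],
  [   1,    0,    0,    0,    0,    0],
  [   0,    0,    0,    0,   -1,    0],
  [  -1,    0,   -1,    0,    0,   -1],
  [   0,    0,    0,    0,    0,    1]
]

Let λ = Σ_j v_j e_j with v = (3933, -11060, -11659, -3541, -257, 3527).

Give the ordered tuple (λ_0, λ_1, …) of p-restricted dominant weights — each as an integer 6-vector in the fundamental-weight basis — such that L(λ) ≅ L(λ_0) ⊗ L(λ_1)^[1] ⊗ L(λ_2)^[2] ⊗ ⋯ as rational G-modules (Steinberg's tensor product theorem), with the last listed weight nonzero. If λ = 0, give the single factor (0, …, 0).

((13, 4, 6, 2, 0, 8), (6, 1, 10, 15, 9, 3), (16, 2, 13, 0, 14, 12))

ω-coordinates c = M·v, v = (3933, -11060, -11659, -3541, -257, 3527):
  c_1 = (0)·(3933) + (2)·(-11060) + (-2)·(-11659) + (-1)·(-3541) + (0)·(-257) + (0)·(3527) = 4739
  c_2 = (0)·(3933) + (1)·(-11060) + (-1)·(-11659) + (0)·(-3541) + (0)·(-257) + (0)·(3527) = 599
  c_3 = (1)·(3933) + (0)·(-11060) + (0)·(-11659) + (0)·(-3541) + (0)·(-257) + (0)·(3527) = 3933
  c_4 = (0)·(3933) + (0)·(-11060) + (0)·(-11659) + (0)·(-3541) + (-1)·(-257) + (0)·(3527) = 257
  c_5 = (-1)·(3933) + (0)·(-11060) + (-1)·(-11659) + (0)·(-3541) + (0)·(-257) + (-1)·(3527) = 4199
  c_6 = (0)·(3933) + (0)·(-11060) + (0)·(-11659) + (0)·(-3541) + (0)·(-257) + (1)·(3527) = 3527
p = 17; digits c_i = Σ_j d_{ij}·17^j, 0 ≤ d_{ij} < 17:
  c_1 = 4739 = 13·17^0 + 6·17^1 + 16·17^2
  c_2 = 599 = 4·17^0 + 1·17^1 + 2·17^2
  c_3 = 3933 = 6·17^0 + 10·17^1 + 13·17^2
  c_4 = 257 = 2·17^0 + 15·17^1
  c_5 = 4199 = 0·17^0 + 9·17^1 + 14·17^2
  c_6 = 3527 = 8·17^0 + 3·17^1 + 12·17^2
λ_0 = (13, 4, 6, 2, 0, 8)
λ_1 = (6, 1, 10, 15, 9, 3)
λ_2 = (16, 2, 13, 0, 14, 12)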